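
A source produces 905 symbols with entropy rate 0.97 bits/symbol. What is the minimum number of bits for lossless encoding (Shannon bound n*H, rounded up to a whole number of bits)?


Minimum bits >= n * H = 905 * 0.97 = 877.85, rounded up to a whole number of bits = 878

878 bits


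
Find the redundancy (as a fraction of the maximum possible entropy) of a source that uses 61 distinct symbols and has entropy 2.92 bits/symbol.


H_max = log2(K) = log2(61) = 5.9307 bits/symbol. Redundancy = 1 - H/H_max = 1 - 2.92/5.9307 = 1 - 0.4924 = 0.5076

0.5076


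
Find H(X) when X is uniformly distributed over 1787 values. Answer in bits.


H = log2(n) = log2(1787) = 10.8033

10.8033 bits


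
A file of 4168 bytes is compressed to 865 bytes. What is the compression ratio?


Ratio = original / compressed = 4168 / 865 = 4.8185

4.8185


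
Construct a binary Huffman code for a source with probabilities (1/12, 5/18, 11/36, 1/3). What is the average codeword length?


Huffman construction (repeatedly merge the two least-probable nodes; each merge adds 1 bit to every symbol beneath it): 1/12 + 5/18 = 13/36; 11/36 + 1/3 = 23/36; 13/36 + 23/36 = 1. Resulting codeword lengths (in the order the probabilities were given): (2, 2, 2, 2). L_avg = sum(p_i * l_i) = 1/12*2 + 5/18*2 + 11/36*2 + 1/3*2 = 2

2.0 bits


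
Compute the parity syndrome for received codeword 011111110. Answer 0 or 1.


Syndrome = XOR of all bits = 0 XOR 1 XOR 1 XOR 1 XOR 1 XOR 1 XOR 1 XOR 1 XOR 0 = 1

1


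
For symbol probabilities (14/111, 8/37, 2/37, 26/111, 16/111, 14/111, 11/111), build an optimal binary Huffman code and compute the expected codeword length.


Huffman construction (repeatedly merge the two least-probable nodes; each merge adds 1 bit to every symbol beneath it): 2/37 + 11/111 = 17/111; 14/111 + 14/111 = 28/111; 16/111 + 17/111 = 11/37; 8/37 + 26/111 = 50/111; 28/111 + 11/37 = 61/111; 50/111 + 61/111 = 1. Resulting codeword lengths (in the order the probabilities were given): (3, 2, 4, 2, 3, 3, 4). L_avg = sum(p_i * l_i) = 14/111*3 + 8/37*2 + 2/37*4 + 26/111*2 + 16/111*3 + 14/111*3 + 11/111*4 = 100/37 = 2.7027

2.7027 bits


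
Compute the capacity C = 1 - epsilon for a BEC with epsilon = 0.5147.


C = 1 - epsilon = 1 - 0.5147 = 0.4853

0.4853 bits


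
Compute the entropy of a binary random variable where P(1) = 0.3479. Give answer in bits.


H = -p*log2(p) - (1-p)*log2(1-p). -0.3479*log2(0.3479) = 0.529941; -0.6521*log2(0.6521) = 0.402238. H = 0.529941 + 0.402238 = 0.9322

0.9322 bits


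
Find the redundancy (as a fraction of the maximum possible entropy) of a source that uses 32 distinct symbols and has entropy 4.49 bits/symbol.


H_max = log2(K) = log2(32) = 5.0 bits/symbol. Redundancy = 1 - H/H_max = 1 - 4.49/5.0 = 1 - 0.898 = 0.102

0.102


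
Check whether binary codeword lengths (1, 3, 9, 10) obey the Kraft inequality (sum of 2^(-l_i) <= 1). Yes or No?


Kraft sum = sum(2^(-l_i)) = 0.6279, need <= 1. Result: satisfied (a binary prefix-free code with these lengths exists)

Yes


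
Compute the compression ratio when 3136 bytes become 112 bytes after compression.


Ratio = original / compressed = 3136 / 112 = 28.0

28.0


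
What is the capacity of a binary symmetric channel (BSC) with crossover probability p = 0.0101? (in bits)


H(p) = -p*log2(p) - (1-p)*log2(1-p) = -0.0101*log2(0.0101) - 0.9899*log2(0.9899) = 0.066958 + 0.014497 = 0.0815. C = 1 - H(p) = 1 - 0.0815 = 0.9185

0.9185 bits


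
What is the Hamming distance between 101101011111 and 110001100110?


Count differing positions: . ^ ^ ^ . . ^ ^ ^ . . ^ = 7 differences

7


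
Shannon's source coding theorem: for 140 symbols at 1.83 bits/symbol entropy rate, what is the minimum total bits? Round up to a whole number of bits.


Minimum bits >= n * H = 140 * 1.83 = 256.2, rounded up to a whole number of bits = 257

257 bits


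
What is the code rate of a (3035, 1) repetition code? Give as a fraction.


Rate = k/n = 1/3035

1/3035


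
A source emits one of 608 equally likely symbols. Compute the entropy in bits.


H = log2(n) = log2(608) = 9.2479

9.2479 bits


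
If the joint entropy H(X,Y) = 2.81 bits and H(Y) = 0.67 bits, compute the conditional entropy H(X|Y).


H(X|Y) = H(X,Y) - H(Y) = 2.81 - 0.67 = 2.14

2.14 bits


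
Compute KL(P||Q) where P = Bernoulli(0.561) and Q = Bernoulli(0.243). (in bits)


KL = p*log2(p/q) + (1-p)*log2((1-p)/(1-q)) = 0.561*log2(0.561/0.243) + 0.439*log2(0.439/0.757) = 0.3321

0.3321 bits


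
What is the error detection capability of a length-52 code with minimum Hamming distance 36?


Detection capability = d_min - 1 = 36 - 1 = 35

35 errors


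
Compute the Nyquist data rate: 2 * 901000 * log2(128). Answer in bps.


Rate = 2 * B * log2(M) = 2 * 901000 * 7.0 = 12614000.0

12614000.0 bps


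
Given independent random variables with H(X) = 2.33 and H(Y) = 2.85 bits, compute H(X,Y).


For independent variables, H(X,Y) = H(X) + H(Y) = 2.33 + 2.85 = 5.18

5.18 bits


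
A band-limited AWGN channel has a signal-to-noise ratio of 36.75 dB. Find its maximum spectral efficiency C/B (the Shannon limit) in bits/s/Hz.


SNR_linear = 10^(36.75/10) = 4731.5126; C/B = log2(1 + SNR_linear) = log2(1 + 4731.5126) = 12.2084

12.2084 bits/s/Hz


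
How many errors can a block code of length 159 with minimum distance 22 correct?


Correction capability = floor((d-1)/2) = floor((22-1)/2) = 10

10 errors


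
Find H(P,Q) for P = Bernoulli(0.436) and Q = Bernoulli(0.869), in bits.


H(P,Q) = -p*log2(q) - (1-p)*log2(1-q). -0.436*log2(0.869) = 0.088321; -0.564*log2(0.131) = 1.653852. H(P,Q) = 0.088321 + 1.653852 = 1.7422

1.7422 bits


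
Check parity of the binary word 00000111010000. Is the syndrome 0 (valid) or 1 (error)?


Syndrome = XOR of all bits = 0 XOR 0 XOR 0 XOR 0 XOR 0 XOR 1 XOR 1 XOR 1 XOR 0 XOR 1 XOR 0 XOR 0 XOR 0 XOR 0 = 0

0


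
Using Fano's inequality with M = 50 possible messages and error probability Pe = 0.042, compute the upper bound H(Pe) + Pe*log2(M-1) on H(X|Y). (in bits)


H(Pe) = -Pe*log2(Pe) - (1-Pe)*log2(1-Pe) = -0.042*log2(0.042) - 0.958*log2(0.958) = 0.192086 + 0.059303 = 0.2514. Pe*log2(M-1) = 0.042*log2(49) = 0.235818. Bound = H(Pe) + Pe*log2(M-1) = 0.192086 + 0.059303 + 0.235818 = 0.4872

0.4872 bits


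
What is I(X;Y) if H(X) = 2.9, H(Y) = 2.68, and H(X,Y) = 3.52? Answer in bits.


I(X;Y) = H(X) + H(Y) - H(X,Y) = 2.9 + 2.68 - 3.52 = 2.06

2.06 bits


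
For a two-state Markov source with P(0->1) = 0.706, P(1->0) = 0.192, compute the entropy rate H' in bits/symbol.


Stationary distribution: pi_0 = p10/(p01+p10) = 0.2138, pi_1 = 0.7862. Entropy rate H' = pi_0*H(p01) + pi_1*H(p10) = 0.2138*0.8738 + 0.7862*0.7056 = 0.7416

0.7416 bits/symbol


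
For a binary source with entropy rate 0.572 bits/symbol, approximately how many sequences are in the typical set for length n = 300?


log2|A_typical| = nH = 300 * 0.572 = 171.6, so |A_typical| ~ 2^171.6 = 4.537e+51

4.537e+51


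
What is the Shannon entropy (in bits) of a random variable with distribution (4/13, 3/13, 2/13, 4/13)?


H = -sum(p_i * log2(p_i)). Terms: -(4/13)*log2(4/13) = 0.523212; -(3/13)*log2(3/13) = 0.488187; -(2/13)*log2(2/13) = 0.415452; -(4/13)*log2(4/13) = 0.523212. H = 0.523212 + 0.488187 + 0.415452 + 0.523212 = 1.9501

1.9501 bits


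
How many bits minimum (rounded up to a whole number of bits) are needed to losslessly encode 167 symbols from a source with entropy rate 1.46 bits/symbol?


Minimum bits >= n * H = 167 * 1.46 = 243.82, rounded up to a whole number of bits = 244

244 bits


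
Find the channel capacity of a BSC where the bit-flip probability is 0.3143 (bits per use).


H(p) = -p*log2(p) - (1-p)*log2(1-p) = -0.3143*log2(0.3143) - 0.6857*log2(0.6857) = 0.524814 + 0.373261 = 0.8981. C = 1 - H(p) = 1 - 0.8981 = 0.1019

0.1019 bits


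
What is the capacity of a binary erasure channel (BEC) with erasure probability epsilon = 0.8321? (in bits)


C = 1 - epsilon = 1 - 0.8321 = 0.1679

0.1679 bits


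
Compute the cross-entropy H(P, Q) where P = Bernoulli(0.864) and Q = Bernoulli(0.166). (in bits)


H(P,Q) = -p*log2(q) - (1-p)*log2(1-q). -0.864*log2(0.166) = 2.238404; -0.136*log2(0.834) = 0.035616. H(P,Q) = 2.238404 + 0.035616 = 2.274

2.274 bits


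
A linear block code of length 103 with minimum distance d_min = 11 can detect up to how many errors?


Detection capability = d_min - 1 = 11 - 1 = 10

10 errors


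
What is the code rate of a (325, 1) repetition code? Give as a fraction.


Rate = k/n = 1/325

1/325


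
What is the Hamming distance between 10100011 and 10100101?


Count differing positions: . . . . . ^ ^ . = 2 differences

2


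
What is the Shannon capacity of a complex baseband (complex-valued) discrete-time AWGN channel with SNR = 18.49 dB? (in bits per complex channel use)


SNR_linear = 10^(18.49/10) = 70.6318; C = log2(1 + SNR_linear) = log2(1 + 70.6318) = 6.1625

6.1625 bits/channel use


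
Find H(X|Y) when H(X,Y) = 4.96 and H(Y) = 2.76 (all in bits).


H(X|Y) = H(X,Y) - H(Y) = 4.96 - 2.76 = 2.2

2.2 bits


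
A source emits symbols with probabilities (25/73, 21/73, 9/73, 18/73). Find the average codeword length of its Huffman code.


Huffman construction (repeatedly merge the two least-probable nodes; each merge adds 1 bit to every symbol beneath it): 9/73 + 18/73 = 27/73; 21/73 + 25/73 = 46/73; 27/73 + 46/73 = 1. Resulting codeword lengths (in the order the probabilities were given): (2, 2, 2, 2). L_avg = sum(p_i * l_i) = 25/73*2 + 21/73*2 + 9/73*2 + 18/73*2 = 2

2.0 bits


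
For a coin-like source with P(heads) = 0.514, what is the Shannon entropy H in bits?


H = -p*log2(p) - (1-p)*log2(1-p). -0.514*log2(0.514) = 0.493522; -0.486*log2(0.486) = 0.505912. H = 0.493522 + 0.505912 = 0.9994

0.9994 bits


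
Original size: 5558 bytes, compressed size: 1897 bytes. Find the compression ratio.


Ratio = original / compressed = 5558 / 1897 = 2.9299

2.9299


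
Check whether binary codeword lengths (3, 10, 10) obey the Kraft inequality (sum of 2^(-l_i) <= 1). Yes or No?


Kraft sum = sum(2^(-l_i)) = 0.127, need <= 1. Result: satisfied (a binary prefix-free code with these lengths exists)

Yes


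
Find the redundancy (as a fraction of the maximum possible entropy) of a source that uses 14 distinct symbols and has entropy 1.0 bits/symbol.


H_max = log2(K) = log2(14) = 3.8074 bits/symbol. Redundancy = 1 - H/H_max = 1 - 1.0/3.8074 = 1 - 0.2626 = 0.7374

0.7374


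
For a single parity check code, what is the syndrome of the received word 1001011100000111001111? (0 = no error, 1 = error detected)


Syndrome = XOR of all bits = 1 XOR 0 XOR 0 XOR 1 XOR 0 XOR 1 XOR 1 XOR 1 XOR 0 XOR 0 XOR 0 XOR 0 XOR 0 XOR 1 XOR 1 XOR 1 XOR 0 XOR 0 XOR 1 XOR 1 XOR 1 XOR 1 = 0

0


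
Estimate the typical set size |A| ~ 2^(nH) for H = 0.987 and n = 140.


log2|A_typical| = nH = 140 * 0.987 = 138.18, so |A_typical| ~ 2^138.18 = 3.948e+41

3.948e+41


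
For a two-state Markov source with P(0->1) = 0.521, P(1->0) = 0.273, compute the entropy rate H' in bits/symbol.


Stationary distribution: pi_0 = p10/(p01+p10) = 0.3438, pi_1 = 0.6562. Entropy rate H' = pi_0*H(p01) + pi_1*H(p10) = 0.3438*0.9987 + 0.6562*0.8457 = 0.8983

0.8983 bits/symbol


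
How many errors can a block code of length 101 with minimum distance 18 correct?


Correction capability = floor((d-1)/2) = floor((18-1)/2) = 8

8 errors


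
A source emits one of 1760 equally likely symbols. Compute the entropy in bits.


H = log2(n) = log2(1760) = 10.7814

10.7814 bits


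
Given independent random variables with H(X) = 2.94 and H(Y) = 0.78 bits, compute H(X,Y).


For independent variables, H(X,Y) = H(X) + H(Y) = 2.94 + 0.78 = 3.72

3.72 bits


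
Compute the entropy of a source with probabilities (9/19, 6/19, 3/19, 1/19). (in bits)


H = -sum(p_i * log2(p_i)). Terms: -(9/19)*log2(9/19) = 0.510633; -(6/19)*log2(6/19) = 0.525147; -(3/19)*log2(3/19) = 0.420468; -(1/19)*log2(1/19) = 0.223575. H = 0.510633 + 0.525147 + 0.420468 + 0.223575 = 1.6798

1.6798 bits


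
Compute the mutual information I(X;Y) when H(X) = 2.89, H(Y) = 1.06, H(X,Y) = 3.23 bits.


I(X;Y) = H(X) + H(Y) - H(X,Y) = 2.89 + 1.06 - 3.23 = 0.72

0.72 bits


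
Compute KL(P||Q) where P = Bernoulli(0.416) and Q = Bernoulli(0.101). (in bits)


KL = p*log2(p/q) + (1-p)*log2((1-p)/(1-q)) = 0.416*log2(0.416/0.101) + 0.584*log2(0.584/0.899) = 0.4861

0.4861 bits


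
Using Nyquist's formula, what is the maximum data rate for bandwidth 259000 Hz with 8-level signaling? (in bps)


Rate = 2 * B * log2(M) = 2 * 259000 * 3.0 = 1554000.0

1554000.0 bps


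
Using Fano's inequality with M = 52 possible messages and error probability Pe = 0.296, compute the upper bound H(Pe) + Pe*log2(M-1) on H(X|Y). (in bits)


H(Pe) = -Pe*log2(Pe) - (1-Pe)*log2(1-Pe) = -0.296*log2(0.296) - 0.704*log2(0.704) = 0.519874 + 0.356472 = 0.8763. Pe*log2(M-1) = 0.296*log2(51) = 1.679038. Bound = H(Pe) + Pe*log2(M-1) = 0.519874 + 0.356472 + 1.679038 = 2.5554

2.5554 bits


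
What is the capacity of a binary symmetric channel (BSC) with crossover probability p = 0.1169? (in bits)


H(p) = -p*log2(p) - (1-p)*log2(1-p) = -0.1169*log2(0.1169) - 0.8831*log2(0.8831) = 0.361999 + 0.158385 = 0.5204. C = 1 - H(p) = 1 - 0.5204 = 0.4796

0.4796 bits


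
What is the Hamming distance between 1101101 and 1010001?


Count differing positions: . ^ ^ ^ ^ . . = 4 differences

4


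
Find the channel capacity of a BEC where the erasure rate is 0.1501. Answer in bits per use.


C = 1 - epsilon = 1 - 0.1501 = 0.8499

0.8499 bits


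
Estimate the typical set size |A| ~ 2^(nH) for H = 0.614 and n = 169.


log2|A_typical| = nH = 169 * 0.614 = 103.766, so |A_typical| ~ 2^103.766 = 1.725e+31

1.725e+31


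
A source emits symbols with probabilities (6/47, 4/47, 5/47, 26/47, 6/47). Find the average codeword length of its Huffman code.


Huffman construction (repeatedly merge the two least-probable nodes; each merge adds 1 bit to every symbol beneath it): 4/47 + 5/47 = 9/47; 6/47 + 6/47 = 12/47; 9/47 + 12/47 = 21/47; 21/47 + 26/47 = 1. Resulting codeword lengths (in the order the probabilities were given): (3, 3, 3, 1, 3). L_avg = sum(p_i * l_i) = 6/47*3 + 4/47*3 + 5/47*3 + 26/47*1 + 6/47*3 = 89/47 = 1.8936

1.8936 bits


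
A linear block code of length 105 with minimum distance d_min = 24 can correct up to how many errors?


Correction capability = floor((d-1)/2) = floor((24-1)/2) = 11

11 errors


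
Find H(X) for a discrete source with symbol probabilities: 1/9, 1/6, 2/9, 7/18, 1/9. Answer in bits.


H = -sum(p_i * log2(p_i)). Terms: -(1/9)*log2(1/9) = 0.352214; -(1/6)*log2(1/6) = 0.430827; -(2/9)*log2(2/9) = 0.482206; -(7/18)*log2(7/18) = 0.529888; -(1/9)*log2(1/9) = 0.352214. H = 0.352214 + 0.430827 + 0.482206 + 0.529888 + 0.352214 = 2.1473

2.1473 bits


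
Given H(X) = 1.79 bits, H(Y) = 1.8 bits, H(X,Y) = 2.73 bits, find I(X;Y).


I(X;Y) = H(X) + H(Y) - H(X,Y) = 1.79 + 1.8 - 2.73 = 0.86

0.86 bits


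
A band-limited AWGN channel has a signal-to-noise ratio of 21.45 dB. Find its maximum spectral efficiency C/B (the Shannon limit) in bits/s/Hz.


SNR_linear = 10^(21.45/10) = 139.6368; C/B = log2(1 + SNR_linear) = log2(1 + 139.6368) = 7.1358

7.1358 bits/s/Hz


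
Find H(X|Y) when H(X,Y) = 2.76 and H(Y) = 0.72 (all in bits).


H(X|Y) = H(X,Y) - H(Y) = 2.76 - 0.72 = 2.04

2.04 bits


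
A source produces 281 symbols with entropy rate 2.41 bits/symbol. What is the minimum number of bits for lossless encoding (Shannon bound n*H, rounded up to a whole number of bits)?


Minimum bits >= n * H = 281 * 2.41 = 677.21, rounded up to a whole number of bits = 678

678 bits


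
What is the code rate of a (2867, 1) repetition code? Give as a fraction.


Rate = k/n = 1/2867

1/2867


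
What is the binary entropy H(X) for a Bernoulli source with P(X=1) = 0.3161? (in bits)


H = -p*log2(p) - (1-p)*log2(1-p). -0.3161*log2(0.3161) = 0.525215; -0.6839*log2(0.6839) = 0.374875. H = 0.525215 + 0.374875 = 0.9001

0.9001 bits


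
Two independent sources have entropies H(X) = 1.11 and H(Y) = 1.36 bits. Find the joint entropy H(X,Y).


For independent variables, H(X,Y) = H(X) + H(Y) = 1.11 + 1.36 = 2.47

2.47 bits


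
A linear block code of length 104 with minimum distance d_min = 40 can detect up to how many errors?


Detection capability = d_min - 1 = 40 - 1 = 39

39 errors


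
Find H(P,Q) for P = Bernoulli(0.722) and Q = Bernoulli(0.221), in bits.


H(P,Q) = -p*log2(q) - (1-p)*log2(1-q). -0.722*log2(0.221) = 1.572431; -0.278*log2(0.779) = 0.100165. H(P,Q) = 1.572431 + 0.100165 = 1.6726

1.6726 bits


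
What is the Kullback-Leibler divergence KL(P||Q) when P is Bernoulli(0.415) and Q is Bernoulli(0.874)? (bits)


KL = p*log2(p/q) + (1-p)*log2((1-p)/(1-q)) = 0.415*log2(0.415/0.874) + 0.585*log2(0.585/0.126) = 0.8499

0.8499 bits


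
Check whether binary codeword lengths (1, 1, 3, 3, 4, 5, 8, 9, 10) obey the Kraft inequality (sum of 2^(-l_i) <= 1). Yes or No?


Kraft sum = sum(2^(-l_i)) = 1.3506, need <= 1. Result: violated (a binary prefix-free code with these lengths cannot exist)

No


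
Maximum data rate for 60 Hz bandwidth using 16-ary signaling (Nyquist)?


Rate = 2 * B * log2(M) = 2 * 60 * 4.0 = 480.0

480.0 bps


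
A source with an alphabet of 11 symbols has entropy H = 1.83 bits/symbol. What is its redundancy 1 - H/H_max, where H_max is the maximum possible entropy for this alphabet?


H_max = log2(K) = log2(11) = 3.4594 bits/symbol. Redundancy = 1 - H/H_max = 1 - 1.83/3.4594 = 1 - 0.529 = 0.471

0.471


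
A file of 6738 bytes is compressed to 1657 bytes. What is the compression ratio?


Ratio = original / compressed = 6738 / 1657 = 4.0664

4.0664


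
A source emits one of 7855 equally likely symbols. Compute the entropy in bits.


H = log2(n) = log2(7855) = 12.9394

12.9394 bits


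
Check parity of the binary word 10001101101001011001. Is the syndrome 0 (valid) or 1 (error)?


Syndrome = XOR of all bits = 1 XOR 0 XOR 0 XOR 0 XOR 1 XOR 1 XOR 0 XOR 1 XOR 1 XOR 0 XOR 1 XOR 0 XOR 0 XOR 1 XOR 0 XOR 1 XOR 1 XOR 0 XOR 0 XOR 1 = 0

0


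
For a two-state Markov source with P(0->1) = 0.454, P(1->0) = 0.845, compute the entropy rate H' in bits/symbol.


Stationary distribution: pi_0 = p10/(p01+p10) = 0.6505, pi_1 = 0.3495. Entropy rate H' = pi_0*H(p01) + pi_1*H(p10) = 0.6505*0.9939 + 0.3495*0.6222 = 0.864

0.864 bits/symbol


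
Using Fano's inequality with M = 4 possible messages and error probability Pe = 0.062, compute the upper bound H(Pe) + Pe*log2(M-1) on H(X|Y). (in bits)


H(Pe) = -Pe*log2(Pe) - (1-Pe)*log2(1-Pe) = -0.062*log2(0.062) - 0.938*log2(0.938) = 0.248718 + 0.086615 = 0.3353. Pe*log2(M-1) = 0.062*log2(3) = 0.098268. Bound = H(Pe) + Pe*log2(M-1) = 0.248718 + 0.086615 + 0.098268 = 0.4336

0.4336 bits


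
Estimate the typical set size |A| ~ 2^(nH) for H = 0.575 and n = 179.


log2|A_typical| = nH = 179 * 0.575 = 102.925, so |A_typical| ~ 2^102.925 = 9.627e+30

9.627e+30


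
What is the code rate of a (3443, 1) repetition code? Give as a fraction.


Rate = k/n = 1/3443

1/3443


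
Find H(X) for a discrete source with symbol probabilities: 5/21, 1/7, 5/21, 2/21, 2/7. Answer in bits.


H = -sum(p_i * log2(p_i)). Terms: -(5/21)*log2(5/21) = 0.492950; -(1/7)*log2(1/7) = 0.401051; -(5/21)*log2(5/21) = 0.492950; -(2/21)*log2(2/21) = 0.323078; -(2/7)*log2(2/7) = 0.516387. H = 0.492950 + 0.401051 + 0.492950 + 0.323078 + 0.516387 = 2.2264

2.2264 bits


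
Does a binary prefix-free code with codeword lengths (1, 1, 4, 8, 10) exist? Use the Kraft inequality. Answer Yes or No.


Kraft sum = sum(2^(-l_i)) = 1.0674, need <= 1. Result: violated (a binary prefix-free code with these lengths cannot exist)

No


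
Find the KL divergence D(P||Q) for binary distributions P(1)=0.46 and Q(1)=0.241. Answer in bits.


KL = p*log2(p/q) + (1-p)*log2((1-p)/(1-q)) = 0.46*log2(0.46/0.241) + 0.54*log2(0.54/0.759) = 0.1638

0.1638 bits


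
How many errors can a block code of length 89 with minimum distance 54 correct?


Correction capability = floor((d-1)/2) = floor((54-1)/2) = 26

26 errors


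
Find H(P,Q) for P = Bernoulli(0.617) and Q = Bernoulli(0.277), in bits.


H(P,Q) = -p*log2(q) - (1-p)*log2(1-q). -0.617*log2(0.277) = 1.142710; -0.383*log2(0.723) = 0.179218. H(P,Q) = 1.142710 + 0.179218 = 1.3219

1.3219 bits


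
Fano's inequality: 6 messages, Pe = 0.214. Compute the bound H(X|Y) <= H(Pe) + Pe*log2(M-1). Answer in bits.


H(Pe) = -Pe*log2(Pe) - (1-Pe)*log2(1-Pe) = -0.214*log2(0.214) - 0.786*log2(0.786) = 0.476004 + 0.273055 = 0.7491. Pe*log2(M-1) = 0.214*log2(5) = 0.496893. Bound = H(Pe) + Pe*log2(M-1) = 0.476004 + 0.273055 + 0.496893 = 1.246

1.246 bits


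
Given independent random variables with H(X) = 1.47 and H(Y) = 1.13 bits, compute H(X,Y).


For independent variables, H(X,Y) = H(X) + H(Y) = 1.47 + 1.13 = 2.6

2.6 bits


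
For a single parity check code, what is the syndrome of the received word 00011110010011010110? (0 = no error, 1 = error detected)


Syndrome = XOR of all bits = 0 XOR 0 XOR 0 XOR 1 XOR 1 XOR 1 XOR 1 XOR 0 XOR 0 XOR 1 XOR 0 XOR 0 XOR 1 XOR 1 XOR 0 XOR 1 XOR 0 XOR 1 XOR 1 XOR 0 = 0

0


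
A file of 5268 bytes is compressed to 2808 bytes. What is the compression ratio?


Ratio = original / compressed = 5268 / 2808 = 1.8761

1.8761


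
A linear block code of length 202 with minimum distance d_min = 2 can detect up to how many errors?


Detection capability = d_min - 1 = 2 - 1 = 1

1 errors


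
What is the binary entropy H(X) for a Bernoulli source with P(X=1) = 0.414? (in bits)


H = -p*log2(p) - (1-p)*log2(1-p). -0.414*log2(0.414) = 0.526731; -0.586*log2(0.586) = 0.451822. H = 0.526731 + 0.451822 = 0.9786

0.9786 bits


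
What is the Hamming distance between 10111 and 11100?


Count differing positions: . ^ . ^ ^ = 3 differences

3


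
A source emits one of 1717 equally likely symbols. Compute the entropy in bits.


H = log2(n) = log2(1717) = 10.7457

10.7457 bits


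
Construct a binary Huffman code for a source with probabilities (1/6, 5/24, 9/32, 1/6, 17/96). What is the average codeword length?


Huffman construction (repeatedly merge the two least-probable nodes; each merge adds 1 bit to every symbol beneath it): 1/6 + 1/6 = 1/3; 17/96 + 5/24 = 37/96; 9/32 + 1/3 = 59/96; 37/96 + 59/96 = 1. Resulting codeword lengths (in the order the probabilities were given): (3, 2, 2, 3, 2). L_avg = sum(p_i * l_i) = 1/6*3 + 5/24*2 + 9/32*2 + 1/6*3 + 17/96*2 = 7/3 = 2.3333

2.3333 bits


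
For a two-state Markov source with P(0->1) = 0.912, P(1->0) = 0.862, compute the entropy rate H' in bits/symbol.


Stationary distribution: pi_0 = p10/(p01+p10) = 0.4859, pi_1 = 0.5141. Entropy rate H' = pi_0*H(p01) + pi_1*H(p10) = 0.4859*0.4298 + 0.5141*0.579 = 0.5065

0.5065 bits/symbol


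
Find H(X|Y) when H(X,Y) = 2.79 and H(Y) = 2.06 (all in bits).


H(X|Y) = H(X,Y) - H(Y) = 2.79 - 2.06 = 0.73

0.73 bits


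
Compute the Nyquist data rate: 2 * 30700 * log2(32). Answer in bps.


Rate = 2 * B * log2(M) = 2 * 30700 * 5.0 = 307000.0

307000.0 bps


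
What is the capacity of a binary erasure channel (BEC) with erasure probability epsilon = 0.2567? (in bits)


C = 1 - epsilon = 1 - 0.2567 = 0.7433

0.7433 bits


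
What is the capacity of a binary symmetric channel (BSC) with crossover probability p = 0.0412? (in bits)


H(p) = -p*log2(p) - (1-p)*log2(1-p) = -0.0412*log2(0.0412) - 0.9588*log2(0.9588) = 0.189570 + 0.058197 = 0.2478. C = 1 - H(p) = 1 - 0.2478 = 0.7522

0.7522 bits


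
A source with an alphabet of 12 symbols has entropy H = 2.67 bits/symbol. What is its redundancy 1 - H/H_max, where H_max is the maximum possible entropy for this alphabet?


H_max = log2(K) = log2(12) = 3.585 bits/symbol. Redundancy = 1 - H/H_max = 1 - 2.67/3.585 = 1 - 0.7448 = 0.2552

0.2552


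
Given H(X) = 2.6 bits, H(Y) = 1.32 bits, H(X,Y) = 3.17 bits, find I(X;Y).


I(X;Y) = H(X) + H(Y) - H(X,Y) = 2.6 + 1.32 - 3.17 = 0.75

0.75 bits


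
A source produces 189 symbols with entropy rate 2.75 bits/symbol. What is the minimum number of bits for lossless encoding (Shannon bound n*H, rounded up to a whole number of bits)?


Minimum bits >= n * H = 189 * 2.75 = 519.75, rounded up to a whole number of bits = 520

520 bits


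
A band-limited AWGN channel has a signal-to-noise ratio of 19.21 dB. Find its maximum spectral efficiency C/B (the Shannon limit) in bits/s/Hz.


SNR_linear = 10^(19.21/10) = 83.3681; C/B = log2(1 + SNR_linear) = log2(1 + 83.3681) = 6.3986

6.3986 bits/s/Hz


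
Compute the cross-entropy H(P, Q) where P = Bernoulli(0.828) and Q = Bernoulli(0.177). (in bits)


H(P,Q) = -p*log2(q) - (1-p)*log2(1-q). -0.828*log2(0.177) = 2.068492; -0.172*log2(0.823) = 0.048338. H(P,Q) = 2.068492 + 0.048338 = 2.1168

2.1168 bits


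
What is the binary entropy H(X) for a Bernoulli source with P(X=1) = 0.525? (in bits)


H = -p*log2(p) - (1-p)*log2(1-p). -0.525*log2(0.525) = 0.488046; -0.475*log2(0.475) = 0.510150. H = 0.488046 + 0.510150 = 0.9982

0.9982 bits


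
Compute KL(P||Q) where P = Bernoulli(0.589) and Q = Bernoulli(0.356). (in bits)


KL = p*log2(p/q) + (1-p)*log2((1-p)/(1-q)) = 0.589*log2(0.589/0.356) + 0.411*log2(0.411/0.644) = 0.1615

0.1615 bits


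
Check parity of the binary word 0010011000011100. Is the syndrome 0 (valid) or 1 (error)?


Syndrome = XOR of all bits = 0 XOR 0 XOR 1 XOR 0 XOR 0 XOR 1 XOR 1 XOR 0 XOR 0 XOR 0 XOR 0 XOR 1 XOR 1 XOR 1 XOR 0 XOR 0 = 0

0


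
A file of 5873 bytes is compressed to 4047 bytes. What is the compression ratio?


Ratio = original / compressed = 5873 / 4047 = 1.4512

1.4512


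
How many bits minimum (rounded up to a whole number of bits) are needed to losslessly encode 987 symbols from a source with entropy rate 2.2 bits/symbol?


Minimum bits >= n * H = 987 * 2.2 = 2171.4, rounded up to a whole number of bits = 2172

2172 bits


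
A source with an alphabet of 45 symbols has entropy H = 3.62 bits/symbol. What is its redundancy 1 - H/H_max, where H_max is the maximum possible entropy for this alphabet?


H_max = log2(K) = log2(45) = 5.4919 bits/symbol. Redundancy = 1 - H/H_max = 1 - 3.62/5.4919 = 1 - 0.6592 = 0.3408

0.3408


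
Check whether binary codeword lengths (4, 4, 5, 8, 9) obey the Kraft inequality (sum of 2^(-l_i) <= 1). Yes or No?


Kraft sum = sum(2^(-l_i)) = 0.1621, need <= 1. Result: satisfied (a binary prefix-free code with these lengths exists)

Yes


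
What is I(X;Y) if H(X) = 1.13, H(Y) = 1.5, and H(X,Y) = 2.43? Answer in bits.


I(X;Y) = H(X) + H(Y) - H(X,Y) = 1.13 + 1.5 - 2.43 = 0.2

0.2 bits


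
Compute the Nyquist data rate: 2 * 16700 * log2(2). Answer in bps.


Rate = 2 * B * log2(M) = 2 * 16700 * 1.0 = 33400.0

33400.0 bps


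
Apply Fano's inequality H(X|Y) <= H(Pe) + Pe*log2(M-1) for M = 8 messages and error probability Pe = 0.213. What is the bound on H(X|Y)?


H(Pe) = -Pe*log2(Pe) - (1-Pe)*log2(1-Pe) = -0.213*log2(0.213) - 0.787*log2(0.787) = 0.475219 + 0.271959 = 0.7472. Pe*log2(M-1) = 0.213*log2(7) = 0.597967. Bound = H(Pe) + Pe*log2(M-1) = 0.475219 + 0.271959 + 0.597967 = 1.3451

1.3451 bits


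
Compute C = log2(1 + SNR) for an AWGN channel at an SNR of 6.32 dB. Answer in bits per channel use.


SNR_linear = 10^(6.32/10) = 4.2855; C = log2(1 + SNR_linear) = log2(1 + 4.2855) = 2.402

2.402 bits/channel use


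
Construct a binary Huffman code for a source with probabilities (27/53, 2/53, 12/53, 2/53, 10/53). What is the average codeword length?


Huffman construction (repeatedly merge the two least-probable nodes; each merge adds 1 bit to every symbol beneath it): 2/53 + 2/53 = 4/53; 4/53 + 10/53 = 14/53; 12/53 + 14/53 = 26/53; 26/53 + 27/53 = 1. Resulting codeword lengths (in the order the probabilities were given): (1, 4, 2, 4, 3). L_avg = sum(p_i * l_i) = 27/53*1 + 2/53*4 + 12/53*2 + 2/53*4 + 10/53*3 = 97/53 = 1.8302

1.8302 bits


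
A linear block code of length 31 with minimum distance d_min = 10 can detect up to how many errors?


Detection capability = d_min - 1 = 10 - 1 = 9

9 errors


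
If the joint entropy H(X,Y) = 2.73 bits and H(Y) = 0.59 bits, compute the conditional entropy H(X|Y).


H(X|Y) = H(X,Y) - H(Y) = 2.73 - 0.59 = 2.14

2.14 bits


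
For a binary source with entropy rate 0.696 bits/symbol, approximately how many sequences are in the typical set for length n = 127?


log2|A_typical| = nH = 127 * 0.696 = 88.392, so |A_typical| ~ 2^88.392 = 4.061e+26

4.061e+26


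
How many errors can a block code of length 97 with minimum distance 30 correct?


Correction capability = floor((d-1)/2) = floor((30-1)/2) = 14

14 errors


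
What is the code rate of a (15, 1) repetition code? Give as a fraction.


Rate = k/n = 1/15

1/15


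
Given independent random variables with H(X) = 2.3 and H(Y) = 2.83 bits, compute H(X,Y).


For independent variables, H(X,Y) = H(X) + H(Y) = 2.3 + 2.83 = 5.13

5.13 bits


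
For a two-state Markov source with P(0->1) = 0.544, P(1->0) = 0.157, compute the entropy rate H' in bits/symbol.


Stationary distribution: pi_0 = p10/(p01+p10) = 0.224, pi_1 = 0.776. Entropy rate H' = pi_0*H(p01) + pi_1*H(p10) = 0.224*0.9944 + 0.776*0.6271 = 0.7094

0.7094 bits/symbol


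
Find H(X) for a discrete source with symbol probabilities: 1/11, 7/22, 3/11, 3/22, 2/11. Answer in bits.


H = -sum(p_i * log2(p_i)). Terms: -(1/11)*log2(1/11) = 0.314494; -(7/22)*log2(7/22) = 0.525661; -(3/11)*log2(3/11) = 0.511219; -(3/22)*log2(3/22) = 0.391973; -(2/11)*log2(2/11) = 0.447169. H = 0.314494 + 0.525661 + 0.511219 + 0.391973 + 0.447169 = 2.1905

2.1905 bits


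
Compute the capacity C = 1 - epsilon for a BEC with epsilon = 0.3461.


C = 1 - epsilon = 1 - 0.3461 = 0.6539

0.6539 bits


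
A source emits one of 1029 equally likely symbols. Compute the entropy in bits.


H = log2(n) = log2(1029) = 10.007

10.007 bits


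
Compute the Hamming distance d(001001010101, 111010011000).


Count differing positions: ^ ^ . . ^ ^ . . ^ ^ . ^ = 7 differences

7


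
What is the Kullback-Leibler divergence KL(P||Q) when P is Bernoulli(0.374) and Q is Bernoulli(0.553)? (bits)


KL = p*log2(p/q) + (1-p)*log2((1-p)/(1-q)) = 0.374*log2(0.374/0.553) + 0.626*log2(0.626/0.447) = 0.0931

0.0931 bits


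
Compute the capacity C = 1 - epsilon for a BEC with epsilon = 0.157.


C = 1 - epsilon = 1 - 0.157 = 0.843

0.843 bits


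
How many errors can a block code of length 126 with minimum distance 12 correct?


Correction capability = floor((d-1)/2) = floor((12-1)/2) = 5

5 errors


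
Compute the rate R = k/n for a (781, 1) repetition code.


Rate = k/n = 1/781

1/781


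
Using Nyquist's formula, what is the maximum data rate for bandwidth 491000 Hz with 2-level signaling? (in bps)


Rate = 2 * B * log2(M) = 2 * 491000 * 1.0 = 982000.0

982000.0 bps


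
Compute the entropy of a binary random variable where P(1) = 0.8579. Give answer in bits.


H = -p*log2(p) - (1-p)*log2(1-p). -0.8579*log2(0.8579) = 0.189698; -0.1421*log2(0.1421) = 0.400015. H = 0.189698 + 0.400015 = 0.5897

0.5897 bits


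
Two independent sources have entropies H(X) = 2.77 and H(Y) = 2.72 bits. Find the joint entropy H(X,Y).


For independent variables, H(X,Y) = H(X) + H(Y) = 2.77 + 2.72 = 5.49

5.49 bits


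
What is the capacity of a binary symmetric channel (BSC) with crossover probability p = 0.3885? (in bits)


H(p) = -p*log2(p) - (1-p)*log2(1-p) = -0.3885*log2(0.3885) - 0.6115*log2(0.6115) = 0.529919 + 0.433905 = 0.9638. C = 1 - H(p) = 1 - 0.9638 = 0.0362

0.0362 bits


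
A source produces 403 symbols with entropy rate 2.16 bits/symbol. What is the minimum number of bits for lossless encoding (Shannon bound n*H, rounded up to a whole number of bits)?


Minimum bits >= n * H = 403 * 2.16 = 870.48, rounded up to a whole number of bits = 871

871 bits


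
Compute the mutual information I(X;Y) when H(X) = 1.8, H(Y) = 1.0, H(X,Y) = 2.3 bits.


I(X;Y) = H(X) + H(Y) - H(X,Y) = 1.8 + 1.0 - 2.3 = 0.5

0.5 bits


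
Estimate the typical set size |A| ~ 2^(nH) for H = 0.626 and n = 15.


log2|A_typical| = nH = 15 * 0.626 = 9.39, so |A_typical| ~ 2^9.39 = 6.709e+02

6.709e+02


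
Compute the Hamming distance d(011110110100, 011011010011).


Count differing positions: . . . ^ . ^ ^ . . ^ ^ ^ = 6 differences

6


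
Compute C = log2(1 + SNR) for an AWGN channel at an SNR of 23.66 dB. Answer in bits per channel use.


SNR_linear = 10^(23.66/10) = 232.2737; C = log2(1 + SNR_linear) = log2(1 + 232.2737) = 7.8659

7.8659 bits/channel use


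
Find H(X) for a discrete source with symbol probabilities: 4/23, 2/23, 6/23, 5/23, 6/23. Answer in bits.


H = -sum(p_i * log2(p_i)). Terms: -(4/23)*log2(4/23) = 0.438880; -(2/23)*log2(2/23) = 0.306397; -(6/23)*log2(6/23) = 0.505722; -(5/23)*log2(5/23) = 0.478616; -(6/23)*log2(6/23) = 0.505722. H = 0.438880 + 0.306397 + 0.505722 + 0.478616 + 0.505722 = 2.2353

2.2353 bits


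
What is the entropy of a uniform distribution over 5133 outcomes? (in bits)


H = log2(n) = log2(5133) = 12.3256

12.3256 bits


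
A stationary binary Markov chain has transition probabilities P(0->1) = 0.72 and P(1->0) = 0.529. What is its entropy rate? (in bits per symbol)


Stationary distribution: pi_0 = p10/(p01+p10) = 0.4235, pi_1 = 0.5765. Entropy rate H' = pi_0*H(p01) + pi_1*H(p10) = 0.4235*0.8555 + 0.5765*0.9976 = 0.9374

0.9374 bits/symbol


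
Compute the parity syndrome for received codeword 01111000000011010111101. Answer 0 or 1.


Syndrome = XOR of all bits = 0 XOR 1 XOR 1 XOR 1 XOR 1 XOR 0 XOR 0 XOR 0 XOR 0 XOR 0 XOR 0 XOR 0 XOR 1 XOR 1 XOR 0 XOR 1 XOR 0 XOR 1 XOR 1 XOR 1 XOR 1 XOR 0 XOR 1 = 0

0


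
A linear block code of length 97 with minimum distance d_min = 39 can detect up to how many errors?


Detection capability = d_min - 1 = 39 - 1 = 38

38 errors


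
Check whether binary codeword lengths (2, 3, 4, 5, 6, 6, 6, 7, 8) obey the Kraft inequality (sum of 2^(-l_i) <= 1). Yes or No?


Kraft sum = sum(2^(-l_i)) = 0.5273, need <= 1. Result: satisfied (a binary prefix-free code with these lengths exists)

Yes


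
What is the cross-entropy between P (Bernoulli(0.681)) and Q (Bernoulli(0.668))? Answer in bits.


H(P,Q) = -p*log2(q) - (1-p)*log2(1-q). -0.681*log2(0.668) = 0.396396; -0.319*log2(0.332) = 0.507448. H(P,Q) = 0.396396 + 0.507448 = 0.9038

0.9038 bits


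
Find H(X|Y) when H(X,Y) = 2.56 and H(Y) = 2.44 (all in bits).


H(X|Y) = H(X,Y) - H(Y) = 2.56 - 2.44 = 0.12

0.12 bits


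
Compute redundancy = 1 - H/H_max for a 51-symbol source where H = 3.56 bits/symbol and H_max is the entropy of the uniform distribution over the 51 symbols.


H_max = log2(K) = log2(51) = 5.6724 bits/symbol. Redundancy = 1 - H/H_max = 1 - 3.56/5.6724 = 1 - 0.6276 = 0.3724

0.3724


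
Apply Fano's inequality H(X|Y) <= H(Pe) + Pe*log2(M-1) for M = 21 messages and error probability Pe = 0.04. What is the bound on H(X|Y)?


H(Pe) = -Pe*log2(Pe) - (1-Pe)*log2(1-Pe) = -0.04*log2(0.04) - 0.96*log2(0.96) = 0.185754 + 0.056538 = 0.2423. Pe*log2(M-1) = 0.04*log2(20) = 0.172877. Bound = H(Pe) + Pe*log2(M-1) = 0.185754 + 0.056538 + 0.172877 = 0.4152

0.4152 bits


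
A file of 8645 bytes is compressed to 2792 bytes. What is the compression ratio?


Ratio = original / compressed = 8645 / 2792 = 3.0963

3.0963


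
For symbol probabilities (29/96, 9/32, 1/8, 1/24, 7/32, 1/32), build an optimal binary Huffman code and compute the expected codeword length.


Huffman construction (repeatedly merge the two least-probable nodes; each merge adds 1 bit to every symbol beneath it): 1/32 + 1/24 = 7/96; 7/96 + 1/8 = 19/96; 19/96 + 7/32 = 5/12; 9/32 + 29/96 = 7/12; 5/12 + 7/12 = 1. Resulting codeword lengths (in the order the probabilities were given): (2, 2, 3, 4, 2, 4). L_avg = sum(p_i * l_i) = 29/96*2 + 9/32*2 + 1/8*3 + 1/24*4 + 7/32*2 + 1/32*4 = 109/48 = 2.2708

2.2708 bits


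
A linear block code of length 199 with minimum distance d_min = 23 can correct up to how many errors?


Correction capability = floor((d-1)/2) = floor((23-1)/2) = 11

11 errors


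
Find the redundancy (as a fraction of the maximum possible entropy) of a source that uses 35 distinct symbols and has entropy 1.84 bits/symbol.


H_max = log2(K) = log2(35) = 5.1293 bits/symbol. Redundancy = 1 - H/H_max = 1 - 1.84/5.1293 = 1 - 0.3587 = 0.6413

0.6413


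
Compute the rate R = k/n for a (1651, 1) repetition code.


Rate = k/n = 1/1651

1/1651


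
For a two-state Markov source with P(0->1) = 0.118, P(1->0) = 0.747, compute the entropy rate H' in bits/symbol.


Stationary distribution: pi_0 = p10/(p01+p10) = 0.8636, pi_1 = 0.1364. Entropy rate H' = pi_0*H(p01) + pi_1*H(p10) = 0.8636*0.5236 + 0.1364*0.816 = 0.5635

0.5635 bits/symbol


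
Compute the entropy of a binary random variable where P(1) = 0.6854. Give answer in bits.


H = -p*log2(p) - (1-p)*log2(1-p). -0.6854*log2(0.6854) = 0.373531; -0.3146*log2(0.3146) = 0.524882. H = 0.373531 + 0.524882 = 0.8984

0.8984 bits


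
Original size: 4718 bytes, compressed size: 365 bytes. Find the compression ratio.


Ratio = original / compressed = 4718 / 365 = 12.926

12.926


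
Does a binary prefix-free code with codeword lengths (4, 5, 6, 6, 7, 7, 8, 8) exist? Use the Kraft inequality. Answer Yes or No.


Kraft sum = sum(2^(-l_i)) = 0.1484, need <= 1. Result: satisfied (a binary prefix-free code with these lengths exists)

Yes


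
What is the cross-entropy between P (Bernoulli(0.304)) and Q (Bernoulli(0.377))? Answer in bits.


H(P,Q) = -p*log2(q) - (1-p)*log2(1-q). -0.304*log2(0.377) = 0.427839; -0.696*log2(0.623) = 0.475156. H(P,Q) = 0.427839 + 0.475156 = 0.903

0.903 bits


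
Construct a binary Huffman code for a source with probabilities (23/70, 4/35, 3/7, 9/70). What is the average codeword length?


Huffman construction (repeatedly merge the two least-probable nodes; each merge adds 1 bit to every symbol beneath it): 4/35 + 9/70 = 17/70; 17/70 + 23/70 = 4/7; 3/7 + 4/7 = 1. Resulting codeword lengths (in the order the probabilities were given): (2, 3, 1, 3). L_avg = sum(p_i * l_i) = 23/70*2 + 4/35*3 + 3/7*1 + 9/70*3 = 127/70 = 1.8143

1.8143 bits


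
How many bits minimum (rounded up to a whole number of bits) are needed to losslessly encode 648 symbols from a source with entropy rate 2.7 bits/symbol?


Minimum bits >= n * H = 648 * 2.7 = 1749.6, rounded up to a whole number of bits = 1750

1750 bits


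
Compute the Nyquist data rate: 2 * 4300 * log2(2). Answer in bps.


Rate = 2 * B * log2(M) = 2 * 4300 * 1.0 = 8600.0

8600.0 bps


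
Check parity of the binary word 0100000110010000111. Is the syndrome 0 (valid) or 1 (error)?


Syndrome = XOR of all bits = 0 XOR 1 XOR 0 XOR 0 XOR 0 XOR 0 XOR 0 XOR 1 XOR 1 XOR 0 XOR 0 XOR 1 XOR 0 XOR 0 XOR 0 XOR 0 XOR 1 XOR 1 XOR 1 = 1

1


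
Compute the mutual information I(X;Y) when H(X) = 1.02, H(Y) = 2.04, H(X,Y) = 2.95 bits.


I(X;Y) = H(X) + H(Y) - H(X,Y) = 1.02 + 2.04 - 2.95 = 0.11

0.11 bits


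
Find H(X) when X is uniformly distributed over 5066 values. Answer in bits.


H = log2(n) = log2(5066) = 12.3066

12.3066 bits


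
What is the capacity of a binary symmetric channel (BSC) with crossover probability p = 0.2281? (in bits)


H(p) = -p*log2(p) - (1-p)*log2(1-p) = -0.2281*log2(0.2281) - 0.7719*log2(0.7719) = 0.486369 + 0.288316 = 0.7747. C = 1 - H(p) = 1 - 0.7747 = 0.2253

0.2253 bits
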